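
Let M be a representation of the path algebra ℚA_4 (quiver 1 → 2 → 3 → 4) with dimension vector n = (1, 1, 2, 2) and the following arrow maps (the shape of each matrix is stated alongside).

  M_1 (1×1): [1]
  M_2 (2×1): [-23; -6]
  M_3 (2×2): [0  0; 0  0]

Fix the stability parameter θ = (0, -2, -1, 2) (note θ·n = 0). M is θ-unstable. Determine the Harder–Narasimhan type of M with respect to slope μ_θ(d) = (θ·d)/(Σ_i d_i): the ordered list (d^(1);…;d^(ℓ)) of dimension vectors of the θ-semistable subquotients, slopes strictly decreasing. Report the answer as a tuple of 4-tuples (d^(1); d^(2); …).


Barcode: M ≅ I[1,3], I[3,3], I[4,4]^2. HN layers by μ_θ (2 steps, strictly decreasing):
  μ^(1)=2; μ^(2)=-1

((0, 0, 0, 2); (1, 1, 2, 0))


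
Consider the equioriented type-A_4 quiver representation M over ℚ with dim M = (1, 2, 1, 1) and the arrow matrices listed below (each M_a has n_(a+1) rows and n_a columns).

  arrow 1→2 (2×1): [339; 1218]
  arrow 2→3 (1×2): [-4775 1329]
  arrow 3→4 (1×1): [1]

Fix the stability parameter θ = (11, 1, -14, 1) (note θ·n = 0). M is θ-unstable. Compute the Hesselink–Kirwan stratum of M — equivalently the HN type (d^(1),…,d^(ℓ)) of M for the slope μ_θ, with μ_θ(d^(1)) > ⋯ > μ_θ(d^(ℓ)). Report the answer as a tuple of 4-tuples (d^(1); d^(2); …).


Barcode: M ≅ I[1,4], I[2,2]. HN layers by μ_θ (2 steps, strictly decreasing):
  μ^(1)=1; μ^(2)=-2/3

((0, 1, 0, 1); (1, 1, 1, 0))


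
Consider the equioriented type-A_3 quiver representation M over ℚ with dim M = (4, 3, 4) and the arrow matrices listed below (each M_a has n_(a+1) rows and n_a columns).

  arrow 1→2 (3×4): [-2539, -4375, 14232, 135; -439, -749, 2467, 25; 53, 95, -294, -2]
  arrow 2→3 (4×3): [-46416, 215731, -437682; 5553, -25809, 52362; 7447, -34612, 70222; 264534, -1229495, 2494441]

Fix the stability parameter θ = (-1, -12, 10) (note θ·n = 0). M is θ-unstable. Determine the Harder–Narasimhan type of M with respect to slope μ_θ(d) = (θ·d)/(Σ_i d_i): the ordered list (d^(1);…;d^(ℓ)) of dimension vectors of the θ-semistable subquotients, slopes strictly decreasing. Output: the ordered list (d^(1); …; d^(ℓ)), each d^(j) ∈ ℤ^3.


Barcode: M ≅ I[1,1], I[1,3]^3, I[3,3]. HN layers by μ_θ (3 steps, strictly decreasing):
  μ^(1)=10; μ^(2)=-1; μ^(3)=-13/2

((0, 0, 4); (1, 0, 0); (3, 3, 0))


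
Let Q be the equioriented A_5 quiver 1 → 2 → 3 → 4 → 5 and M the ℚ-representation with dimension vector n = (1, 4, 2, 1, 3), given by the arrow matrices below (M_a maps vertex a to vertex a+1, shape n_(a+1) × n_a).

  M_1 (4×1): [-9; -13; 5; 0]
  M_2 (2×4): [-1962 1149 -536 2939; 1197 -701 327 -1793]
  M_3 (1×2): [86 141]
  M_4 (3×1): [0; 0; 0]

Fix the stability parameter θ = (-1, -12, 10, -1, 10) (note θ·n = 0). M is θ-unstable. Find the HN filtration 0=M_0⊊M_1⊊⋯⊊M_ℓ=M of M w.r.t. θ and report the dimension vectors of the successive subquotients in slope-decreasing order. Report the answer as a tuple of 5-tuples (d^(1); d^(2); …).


Barcode: M ≅ I[1,4], I[2,2]^2, I[2,3], I[5,5]^3. HN layers by μ_θ (4 steps, strictly decreasing):
  μ^(1)=10; μ^(2)=9/2; μ^(3)=-13/2; μ^(4)=-12

((0, 0, 1, 0, 3); (0, 0, 1, 1, 0); (1, 1, 0, 0, 0); (0, 3, 0, 0, 0))


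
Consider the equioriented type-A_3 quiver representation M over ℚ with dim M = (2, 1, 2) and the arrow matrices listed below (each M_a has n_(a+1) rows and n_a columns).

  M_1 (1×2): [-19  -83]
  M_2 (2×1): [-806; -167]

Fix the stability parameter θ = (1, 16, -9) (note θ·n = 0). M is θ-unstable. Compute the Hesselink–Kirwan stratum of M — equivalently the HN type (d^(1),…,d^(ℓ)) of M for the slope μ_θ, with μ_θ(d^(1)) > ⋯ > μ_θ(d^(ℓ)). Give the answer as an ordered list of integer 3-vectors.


Interval decomposition of M: I[1,1], I[1,3], I[3,3].
HN type (ℓ=3): μ^(1)=7/2; μ^(2)=1; μ^(3)=-9

((0, 1, 1); (2, 0, 0); (0, 0, 1))


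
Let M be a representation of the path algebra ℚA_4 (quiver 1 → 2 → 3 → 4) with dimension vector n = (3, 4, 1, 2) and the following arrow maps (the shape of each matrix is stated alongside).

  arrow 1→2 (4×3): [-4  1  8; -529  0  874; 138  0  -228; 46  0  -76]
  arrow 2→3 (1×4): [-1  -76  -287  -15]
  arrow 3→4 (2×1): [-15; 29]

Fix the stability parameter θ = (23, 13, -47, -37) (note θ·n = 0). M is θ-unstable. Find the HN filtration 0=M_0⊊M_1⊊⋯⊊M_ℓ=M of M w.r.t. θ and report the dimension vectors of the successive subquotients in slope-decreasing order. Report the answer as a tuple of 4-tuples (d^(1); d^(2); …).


Barcode: M ≅ I[1,1], I[1,2], I[1,4], I[2,2]^2, I[4,4]. HN layers by μ_θ (5 steps, strictly decreasing):
  μ^(1)=23; μ^(2)=18; μ^(3)=13; μ^(4)=-12; μ^(5)=-37

((1, 0, 0, 0); (1, 1, 0, 0); (0, 2, 0, 0); (1, 1, 1, 1); (0, 0, 0, 1))


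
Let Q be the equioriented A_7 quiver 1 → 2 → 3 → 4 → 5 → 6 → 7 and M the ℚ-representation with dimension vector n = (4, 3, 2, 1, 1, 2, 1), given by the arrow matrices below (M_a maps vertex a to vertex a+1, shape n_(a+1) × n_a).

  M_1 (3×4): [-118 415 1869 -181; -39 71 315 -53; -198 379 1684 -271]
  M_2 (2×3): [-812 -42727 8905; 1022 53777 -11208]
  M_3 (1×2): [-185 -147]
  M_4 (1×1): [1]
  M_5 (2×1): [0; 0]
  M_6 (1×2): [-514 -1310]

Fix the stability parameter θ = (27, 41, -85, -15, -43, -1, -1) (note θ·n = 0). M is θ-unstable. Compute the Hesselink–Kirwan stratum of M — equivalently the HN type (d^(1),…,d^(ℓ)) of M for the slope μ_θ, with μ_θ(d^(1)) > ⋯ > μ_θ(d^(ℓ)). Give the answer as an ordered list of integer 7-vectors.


Barcode: M ≅ I[1,1], I[1,2], I[1,3], I[1,5], I[6,6], I[6,7]. HN layers by μ_θ (5 steps, strictly decreasing):
  μ^(1)=41; μ^(2)=27; μ^(3)=-1; μ^(4)=-17/3; μ^(5)=-15

((0, 1, 0, 0, 0, 0, 0); (2, 0, 0, 0, 0, 0, 0); (0, 0, 0, 0, 0, 2, 1); (1, 1, 1, 0, 0, 0, 0); (1, 1, 1, 1, 1, 0, 0))


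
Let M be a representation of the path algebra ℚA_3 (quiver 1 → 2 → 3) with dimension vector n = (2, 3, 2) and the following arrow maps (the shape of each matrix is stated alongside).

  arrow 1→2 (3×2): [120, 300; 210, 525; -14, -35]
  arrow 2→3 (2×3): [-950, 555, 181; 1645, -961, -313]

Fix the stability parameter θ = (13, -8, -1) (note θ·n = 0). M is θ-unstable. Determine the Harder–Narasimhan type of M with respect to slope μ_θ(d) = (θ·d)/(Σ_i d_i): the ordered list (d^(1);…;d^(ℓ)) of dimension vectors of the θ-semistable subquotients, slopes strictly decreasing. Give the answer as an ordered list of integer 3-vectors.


Interval decomposition of M: I[1,1], I[1,3], I[2,2], I[2,3].
HN type (ℓ=4): μ^(1)=13; μ^(2)=4/3; μ^(3)=-1; μ^(4)=-8

((1, 0, 0); (1, 1, 1); (0, 0, 1); (0, 2, 0))


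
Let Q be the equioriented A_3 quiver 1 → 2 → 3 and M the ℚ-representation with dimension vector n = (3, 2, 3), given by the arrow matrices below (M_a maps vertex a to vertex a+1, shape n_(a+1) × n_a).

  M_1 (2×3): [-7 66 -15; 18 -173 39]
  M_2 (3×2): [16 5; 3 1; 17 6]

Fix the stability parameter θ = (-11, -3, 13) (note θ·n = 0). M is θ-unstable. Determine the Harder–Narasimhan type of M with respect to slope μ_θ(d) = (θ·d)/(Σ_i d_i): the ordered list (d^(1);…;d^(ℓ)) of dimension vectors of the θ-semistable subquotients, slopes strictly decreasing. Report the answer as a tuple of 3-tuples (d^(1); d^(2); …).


Barcode: M ≅ I[1,1], I[1,3]^2, I[3,3]. HN layers by μ_θ (3 steps, strictly decreasing):
  μ^(1)=13; μ^(2)=-3; μ^(3)=-11

((0, 0, 3); (0, 2, 0); (3, 0, 0))


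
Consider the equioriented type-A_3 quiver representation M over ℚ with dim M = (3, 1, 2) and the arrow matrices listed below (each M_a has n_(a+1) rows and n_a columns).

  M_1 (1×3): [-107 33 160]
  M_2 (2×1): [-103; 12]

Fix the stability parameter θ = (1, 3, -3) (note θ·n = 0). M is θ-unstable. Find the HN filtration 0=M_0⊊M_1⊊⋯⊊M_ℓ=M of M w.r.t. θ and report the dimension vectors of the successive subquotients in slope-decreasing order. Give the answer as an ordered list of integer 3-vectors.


Via rank(M_{q-1}∘⋯∘M_p): M ≅ I[1,1]^2, I[1,3], I[3,3].
μ_θ-semistable layers: μ^(1)=1; μ^(2)=1/3; μ^(3)=-3

((2, 0, 0); (1, 1, 1); (0, 0, 1))


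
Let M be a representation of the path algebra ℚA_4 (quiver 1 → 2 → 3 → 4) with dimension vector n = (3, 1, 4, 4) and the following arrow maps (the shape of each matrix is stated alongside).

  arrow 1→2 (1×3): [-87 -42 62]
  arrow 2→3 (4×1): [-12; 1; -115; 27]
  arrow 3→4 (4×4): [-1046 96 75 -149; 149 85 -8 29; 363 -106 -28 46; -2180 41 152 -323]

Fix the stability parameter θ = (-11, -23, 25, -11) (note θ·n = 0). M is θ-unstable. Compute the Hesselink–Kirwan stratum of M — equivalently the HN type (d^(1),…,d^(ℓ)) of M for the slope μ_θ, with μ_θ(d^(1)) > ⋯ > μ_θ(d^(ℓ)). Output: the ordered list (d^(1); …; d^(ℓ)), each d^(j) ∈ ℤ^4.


Via rank(M_{q-1}∘⋯∘M_p): M ≅ I[1,1]^2, I[1,3], I[3,4]^3, I[4,4].
μ_θ-semistable layers: μ^(1)=25; μ^(2)=7; μ^(3)=-11; μ^(4)=-17

((0, 0, 1, 0); (0, 0, 3, 3); (2, 0, 0, 1); (1, 1, 0, 0))


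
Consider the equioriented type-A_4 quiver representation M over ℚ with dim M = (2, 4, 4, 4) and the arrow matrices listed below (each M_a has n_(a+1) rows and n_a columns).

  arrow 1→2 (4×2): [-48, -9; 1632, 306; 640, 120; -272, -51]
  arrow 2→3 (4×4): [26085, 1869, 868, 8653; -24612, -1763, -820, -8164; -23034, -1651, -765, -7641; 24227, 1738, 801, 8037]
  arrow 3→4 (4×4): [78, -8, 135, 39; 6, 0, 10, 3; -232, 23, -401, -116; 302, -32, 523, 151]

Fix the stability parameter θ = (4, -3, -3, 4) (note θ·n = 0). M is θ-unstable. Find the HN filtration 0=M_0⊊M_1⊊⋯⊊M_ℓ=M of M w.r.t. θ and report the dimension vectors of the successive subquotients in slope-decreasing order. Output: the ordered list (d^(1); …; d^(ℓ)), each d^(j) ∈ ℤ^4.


Interval decomposition of M: I[1,1], I[1,4], I[2,3], I[2,4]^2, I[4,4].
HN type (ℓ=3): μ^(1)=4; μ^(2)=-2/3; μ^(3)=-3

((1, 0, 0, 4); (1, 1, 1, 0); (0, 3, 3, 0))


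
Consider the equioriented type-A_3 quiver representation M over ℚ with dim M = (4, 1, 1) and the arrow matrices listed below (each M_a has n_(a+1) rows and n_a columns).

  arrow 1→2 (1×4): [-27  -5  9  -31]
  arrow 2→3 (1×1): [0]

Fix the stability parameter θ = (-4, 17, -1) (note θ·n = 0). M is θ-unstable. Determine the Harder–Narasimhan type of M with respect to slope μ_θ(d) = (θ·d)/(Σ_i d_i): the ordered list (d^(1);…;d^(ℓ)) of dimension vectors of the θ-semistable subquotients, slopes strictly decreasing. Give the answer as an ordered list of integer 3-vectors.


Via rank(M_{q-1}∘⋯∘M_p): M ≅ I[1,1]^3, I[1,2], I[3,3].
μ_θ-semistable layers: μ^(1)=17; μ^(2)=-1; μ^(3)=-4

((0, 1, 0); (0, 0, 1); (4, 0, 0))


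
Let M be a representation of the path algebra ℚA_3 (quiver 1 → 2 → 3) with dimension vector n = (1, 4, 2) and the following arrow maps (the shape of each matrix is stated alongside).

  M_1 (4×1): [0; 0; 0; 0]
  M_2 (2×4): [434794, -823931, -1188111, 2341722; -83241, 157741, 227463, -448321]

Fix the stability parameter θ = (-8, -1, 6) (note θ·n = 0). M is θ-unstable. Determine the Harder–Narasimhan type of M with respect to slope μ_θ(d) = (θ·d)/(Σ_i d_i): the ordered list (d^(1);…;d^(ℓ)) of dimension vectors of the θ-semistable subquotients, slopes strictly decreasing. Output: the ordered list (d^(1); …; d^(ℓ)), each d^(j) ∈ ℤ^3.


Interval decomposition of M: I[1,1], I[2,2]^2, I[2,3]^2.
HN type (ℓ=3): μ^(1)=6; μ^(2)=-1; μ^(3)=-8

((0, 0, 2); (0, 4, 0); (1, 0, 0))


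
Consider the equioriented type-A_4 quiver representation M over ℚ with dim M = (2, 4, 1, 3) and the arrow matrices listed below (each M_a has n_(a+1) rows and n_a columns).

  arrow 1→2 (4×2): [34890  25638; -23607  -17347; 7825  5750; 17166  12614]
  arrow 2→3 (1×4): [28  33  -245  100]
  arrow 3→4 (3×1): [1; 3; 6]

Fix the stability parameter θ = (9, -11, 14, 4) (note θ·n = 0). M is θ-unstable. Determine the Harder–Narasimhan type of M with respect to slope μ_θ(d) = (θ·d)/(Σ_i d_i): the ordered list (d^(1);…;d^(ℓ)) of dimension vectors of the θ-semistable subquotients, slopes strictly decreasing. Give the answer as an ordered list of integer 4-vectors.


Barcode: M ≅ I[1,2], I[1,4], I[2,2]^2, I[4,4]^2. HN layers by μ_θ (4 steps, strictly decreasing):
  μ^(1)=9; μ^(2)=4; μ^(3)=-1; μ^(4)=-11

((0, 0, 1, 1); (0, 0, 0, 2); (2, 2, 0, 0); (0, 2, 0, 0))


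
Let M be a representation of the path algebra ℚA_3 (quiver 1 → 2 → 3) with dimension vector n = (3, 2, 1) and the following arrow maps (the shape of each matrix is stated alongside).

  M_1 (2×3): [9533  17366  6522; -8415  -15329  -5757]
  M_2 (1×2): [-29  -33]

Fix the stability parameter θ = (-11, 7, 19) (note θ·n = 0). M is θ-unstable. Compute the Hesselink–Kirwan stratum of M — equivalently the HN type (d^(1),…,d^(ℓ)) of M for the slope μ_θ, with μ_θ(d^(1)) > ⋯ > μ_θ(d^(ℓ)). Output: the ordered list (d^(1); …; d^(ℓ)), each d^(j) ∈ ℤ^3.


Via rank(M_{q-1}∘⋯∘M_p): M ≅ I[1,1], I[1,2], I[1,3].
μ_θ-semistable layers: μ^(1)=19; μ^(2)=7; μ^(3)=-11

((0, 0, 1); (0, 2, 0); (3, 0, 0))


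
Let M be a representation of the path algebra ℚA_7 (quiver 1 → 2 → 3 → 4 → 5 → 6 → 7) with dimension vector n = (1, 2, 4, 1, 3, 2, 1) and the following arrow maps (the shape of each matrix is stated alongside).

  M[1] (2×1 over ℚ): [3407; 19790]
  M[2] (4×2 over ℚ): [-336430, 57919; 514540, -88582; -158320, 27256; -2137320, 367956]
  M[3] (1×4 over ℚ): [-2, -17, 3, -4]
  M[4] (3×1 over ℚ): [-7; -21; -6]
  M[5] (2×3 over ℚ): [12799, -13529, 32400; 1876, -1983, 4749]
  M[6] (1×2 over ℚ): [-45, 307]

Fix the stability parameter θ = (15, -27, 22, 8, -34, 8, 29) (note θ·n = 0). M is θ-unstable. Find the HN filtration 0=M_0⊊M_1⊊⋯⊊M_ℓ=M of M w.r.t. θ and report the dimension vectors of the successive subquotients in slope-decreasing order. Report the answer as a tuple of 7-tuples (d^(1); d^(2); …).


Barcode: M ≅ I[1,2], I[2,3], I[3,3]^2, I[3,7], I[5,5], I[5,6]. HN layers by μ_θ (7 steps, strictly decreasing):
  μ^(1)=29; μ^(2)=22; μ^(3)=8; μ^(4)=-4/3; μ^(5)=-6; μ^(6)=-27; μ^(7)=-34

((0, 0, 0, 0, 0, 0, 1); (0, 0, 3, 0, 0, 0, 0); (0, 0, 0, 0, 0, 2, 0); (0, 0, 1, 1, 1, 0, 0); (1, 1, 0, 0, 0, 0, 0); (0, 1, 0, 0, 0, 0, 0); (0, 0, 0, 0, 2, 0, 0))


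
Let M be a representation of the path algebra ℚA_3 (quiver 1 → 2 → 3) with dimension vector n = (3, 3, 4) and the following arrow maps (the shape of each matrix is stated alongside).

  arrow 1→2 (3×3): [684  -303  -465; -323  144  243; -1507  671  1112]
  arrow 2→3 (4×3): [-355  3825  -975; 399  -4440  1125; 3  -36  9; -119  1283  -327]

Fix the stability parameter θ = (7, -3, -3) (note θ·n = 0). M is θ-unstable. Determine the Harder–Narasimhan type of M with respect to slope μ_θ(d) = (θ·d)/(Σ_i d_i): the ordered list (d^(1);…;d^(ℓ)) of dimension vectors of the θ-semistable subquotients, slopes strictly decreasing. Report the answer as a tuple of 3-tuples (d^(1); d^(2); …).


Interval decomposition of M: I[1,1], I[1,2], I[1,3], I[2,3], I[3,3]^2.
HN type (ℓ=4): μ^(1)=7; μ^(2)=2; μ^(3)=1/3; μ^(4)=-3

((1, 0, 0); (1, 1, 0); (1, 1, 1); (0, 1, 3))


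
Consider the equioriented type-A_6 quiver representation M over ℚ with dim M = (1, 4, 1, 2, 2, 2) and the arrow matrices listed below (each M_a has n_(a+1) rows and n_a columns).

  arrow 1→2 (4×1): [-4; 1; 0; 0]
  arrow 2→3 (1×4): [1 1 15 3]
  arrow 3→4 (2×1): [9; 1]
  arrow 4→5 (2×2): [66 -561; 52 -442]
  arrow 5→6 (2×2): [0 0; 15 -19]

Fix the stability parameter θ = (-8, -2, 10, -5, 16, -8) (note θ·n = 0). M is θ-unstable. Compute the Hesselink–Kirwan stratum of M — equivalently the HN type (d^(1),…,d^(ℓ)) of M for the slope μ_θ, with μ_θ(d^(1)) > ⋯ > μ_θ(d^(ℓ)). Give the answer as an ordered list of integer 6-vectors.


Barcode: M ≅ I[1,6], I[2,2]^3, I[4,4], I[5,5], I[6,6]. HN layers by μ_θ (6 steps, strictly decreasing):
  μ^(1)=16; μ^(2)=4; μ^(3)=5/2; μ^(4)=-2; μ^(5)=-5; μ^(6)=-8

((0, 0, 0, 0, 1, 0); (0, 0, 0, 0, 1, 1); (0, 0, 1, 1, 0, 0); (0, 4, 0, 0, 0, 0); (0, 0, 0, 1, 0, 0); (1, 0, 0, 0, 0, 1))


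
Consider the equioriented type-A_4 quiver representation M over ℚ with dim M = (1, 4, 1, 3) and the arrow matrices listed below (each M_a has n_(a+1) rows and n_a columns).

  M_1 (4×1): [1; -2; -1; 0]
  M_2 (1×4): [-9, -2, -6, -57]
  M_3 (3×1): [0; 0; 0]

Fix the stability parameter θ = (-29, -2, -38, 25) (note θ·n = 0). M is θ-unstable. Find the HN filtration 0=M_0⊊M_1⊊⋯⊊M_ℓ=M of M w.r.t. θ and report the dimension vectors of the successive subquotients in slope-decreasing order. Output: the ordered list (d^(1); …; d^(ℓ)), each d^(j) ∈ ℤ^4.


Barcode: M ≅ I[1,3], I[2,2]^3, I[4,4]^3. HN layers by μ_θ (4 steps, strictly decreasing):
  μ^(1)=25; μ^(2)=-2; μ^(3)=-20; μ^(4)=-29

((0, 0, 0, 3); (0, 3, 0, 0); (0, 1, 1, 0); (1, 0, 0, 0))


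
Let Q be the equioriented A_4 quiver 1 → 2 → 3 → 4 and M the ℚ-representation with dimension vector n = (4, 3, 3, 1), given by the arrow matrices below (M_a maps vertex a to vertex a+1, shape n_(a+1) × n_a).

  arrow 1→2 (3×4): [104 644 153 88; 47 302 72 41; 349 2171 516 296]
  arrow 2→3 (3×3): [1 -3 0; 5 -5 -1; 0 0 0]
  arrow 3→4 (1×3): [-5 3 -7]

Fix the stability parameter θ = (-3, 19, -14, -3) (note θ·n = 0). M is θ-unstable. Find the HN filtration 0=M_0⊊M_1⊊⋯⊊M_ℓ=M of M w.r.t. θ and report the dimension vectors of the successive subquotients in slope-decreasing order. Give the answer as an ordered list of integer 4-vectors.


Interval decomposition of M: I[1,1], I[1,2], I[1,3], I[1,4], I[3,3].
HN type (ℓ=5): μ^(1)=19; μ^(2)=5/2; μ^(3)=2/3; μ^(4)=-3; μ^(5)=-14

((0, 1, 0, 0); (0, 1, 1, 0); (0, 1, 1, 1); (4, 0, 0, 0); (0, 0, 1, 0))


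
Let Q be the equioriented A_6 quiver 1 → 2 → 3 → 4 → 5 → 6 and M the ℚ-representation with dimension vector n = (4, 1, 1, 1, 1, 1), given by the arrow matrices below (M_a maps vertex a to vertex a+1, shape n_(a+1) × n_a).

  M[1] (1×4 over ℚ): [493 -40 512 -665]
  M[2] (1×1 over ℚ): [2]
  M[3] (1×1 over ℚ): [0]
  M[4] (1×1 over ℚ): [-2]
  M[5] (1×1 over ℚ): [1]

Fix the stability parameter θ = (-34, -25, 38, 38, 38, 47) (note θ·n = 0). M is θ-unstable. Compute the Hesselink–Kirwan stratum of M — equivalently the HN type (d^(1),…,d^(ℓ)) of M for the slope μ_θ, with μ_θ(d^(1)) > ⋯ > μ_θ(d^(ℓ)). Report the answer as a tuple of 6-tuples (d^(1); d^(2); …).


Interval decomposition of M: I[1,1]^3, I[1,3], I[4,6].
HN type (ℓ=4): μ^(1)=47; μ^(2)=38; μ^(3)=-25; μ^(4)=-34

((0, 0, 0, 0, 0, 1); (0, 0, 1, 1, 1, 0); (0, 1, 0, 0, 0, 0); (4, 0, 0, 0, 0, 0))


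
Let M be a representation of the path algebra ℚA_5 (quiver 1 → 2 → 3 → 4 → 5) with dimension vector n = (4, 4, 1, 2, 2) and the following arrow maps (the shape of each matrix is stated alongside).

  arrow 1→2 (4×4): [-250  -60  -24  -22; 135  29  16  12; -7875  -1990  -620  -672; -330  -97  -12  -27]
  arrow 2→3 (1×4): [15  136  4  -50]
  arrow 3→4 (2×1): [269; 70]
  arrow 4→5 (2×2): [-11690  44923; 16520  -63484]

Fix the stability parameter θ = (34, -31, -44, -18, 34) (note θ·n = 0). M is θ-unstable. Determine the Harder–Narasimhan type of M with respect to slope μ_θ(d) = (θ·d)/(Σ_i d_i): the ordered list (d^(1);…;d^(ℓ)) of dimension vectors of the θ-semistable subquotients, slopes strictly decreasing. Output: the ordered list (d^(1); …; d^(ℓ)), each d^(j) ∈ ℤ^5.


Interval decomposition of M: I[1,1], I[1,2]^2, I[1,4], I[2,2], I[4,5], I[5,5].
HN type (ℓ=5): μ^(1)=34; μ^(2)=3/2; μ^(3)=-59/4; μ^(4)=-18; μ^(5)=-31

((1, 0, 0, 0, 2); (2, 2, 0, 0, 0); (1, 1, 1, 1, 0); (0, 0, 0, 1, 0); (0, 1, 0, 0, 0))


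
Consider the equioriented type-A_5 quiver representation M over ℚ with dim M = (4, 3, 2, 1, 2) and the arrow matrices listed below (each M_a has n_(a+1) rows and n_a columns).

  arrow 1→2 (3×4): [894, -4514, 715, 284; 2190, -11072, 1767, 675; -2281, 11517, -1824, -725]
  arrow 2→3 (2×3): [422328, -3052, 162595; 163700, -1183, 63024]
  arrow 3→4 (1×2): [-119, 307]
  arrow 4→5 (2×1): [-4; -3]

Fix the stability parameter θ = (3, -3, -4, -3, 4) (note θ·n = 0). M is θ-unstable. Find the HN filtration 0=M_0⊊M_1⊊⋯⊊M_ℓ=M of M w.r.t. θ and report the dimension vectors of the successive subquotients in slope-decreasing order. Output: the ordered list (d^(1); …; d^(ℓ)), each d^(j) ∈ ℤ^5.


Barcode: M ≅ I[1,1], I[1,2], I[1,3], I[1,5], I[5,5]. HN layers by μ_θ (5 steps, strictly decreasing):
  μ^(1)=4; μ^(2)=3; μ^(3)=0; μ^(4)=-4/3; μ^(5)=-7/4

((0, 0, 0, 0, 2); (1, 0, 0, 0, 0); (1, 1, 0, 0, 0); (1, 1, 1, 0, 0); (1, 1, 1, 1, 0))


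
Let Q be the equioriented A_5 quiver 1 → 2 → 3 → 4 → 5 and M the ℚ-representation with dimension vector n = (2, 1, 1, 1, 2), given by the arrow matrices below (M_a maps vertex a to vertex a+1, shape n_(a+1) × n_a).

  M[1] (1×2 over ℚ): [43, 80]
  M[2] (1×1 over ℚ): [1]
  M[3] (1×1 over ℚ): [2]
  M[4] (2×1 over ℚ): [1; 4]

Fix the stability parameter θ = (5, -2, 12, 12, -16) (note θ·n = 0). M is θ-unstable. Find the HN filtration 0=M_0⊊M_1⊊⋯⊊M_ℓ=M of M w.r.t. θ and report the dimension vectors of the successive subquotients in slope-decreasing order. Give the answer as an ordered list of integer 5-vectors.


Interval decomposition of M: I[1,1], I[1,5], I[5,5].
HN type (ℓ=4): μ^(1)=5; μ^(2)=8/3; μ^(3)=3/2; μ^(4)=-16

((1, 0, 0, 0, 0); (0, 0, 1, 1, 1); (1, 1, 0, 0, 0); (0, 0, 0, 0, 1))


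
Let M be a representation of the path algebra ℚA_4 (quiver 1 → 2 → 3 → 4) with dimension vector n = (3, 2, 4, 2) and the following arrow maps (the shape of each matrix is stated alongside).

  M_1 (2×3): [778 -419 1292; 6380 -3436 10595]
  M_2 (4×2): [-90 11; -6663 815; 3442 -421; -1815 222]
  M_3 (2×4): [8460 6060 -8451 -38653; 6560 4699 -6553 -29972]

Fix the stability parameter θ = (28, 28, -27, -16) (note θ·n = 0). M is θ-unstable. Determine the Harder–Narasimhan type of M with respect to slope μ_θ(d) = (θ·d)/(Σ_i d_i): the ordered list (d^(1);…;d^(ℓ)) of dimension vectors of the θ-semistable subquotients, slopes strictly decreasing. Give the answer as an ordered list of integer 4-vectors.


Via rank(M_{q-1}∘⋯∘M_p): M ≅ I[1,1], I[1,4]^2, I[3,3]^2.
μ_θ-semistable layers: μ^(1)=28; μ^(2)=13/4; μ^(3)=-27

((1, 0, 0, 0); (2, 2, 2, 2); (0, 0, 2, 0))


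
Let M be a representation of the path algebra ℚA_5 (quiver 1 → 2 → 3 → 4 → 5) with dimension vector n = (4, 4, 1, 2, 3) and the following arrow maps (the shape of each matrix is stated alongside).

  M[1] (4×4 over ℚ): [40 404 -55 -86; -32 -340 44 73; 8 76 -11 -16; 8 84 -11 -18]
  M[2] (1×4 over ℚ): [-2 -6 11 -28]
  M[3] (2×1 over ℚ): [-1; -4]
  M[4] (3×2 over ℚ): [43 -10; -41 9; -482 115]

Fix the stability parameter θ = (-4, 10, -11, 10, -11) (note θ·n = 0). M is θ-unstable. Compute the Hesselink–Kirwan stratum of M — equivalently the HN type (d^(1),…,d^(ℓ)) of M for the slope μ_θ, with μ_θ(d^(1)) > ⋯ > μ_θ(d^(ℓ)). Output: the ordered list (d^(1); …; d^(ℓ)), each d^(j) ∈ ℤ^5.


Via rank(M_{q-1}∘⋯∘M_p): M ≅ I[1,1]^2, I[1,2], I[1,5], I[2,2]^2, I[4,5], I[5,5].
μ_θ-semistable layers: μ^(1)=10; μ^(2)=-1/2; μ^(3)=-4; μ^(4)=-11

((0, 3, 0, 0, 0); (0, 1, 1, 2, 2); (4, 0, 0, 0, 0); (0, 0, 0, 0, 1))


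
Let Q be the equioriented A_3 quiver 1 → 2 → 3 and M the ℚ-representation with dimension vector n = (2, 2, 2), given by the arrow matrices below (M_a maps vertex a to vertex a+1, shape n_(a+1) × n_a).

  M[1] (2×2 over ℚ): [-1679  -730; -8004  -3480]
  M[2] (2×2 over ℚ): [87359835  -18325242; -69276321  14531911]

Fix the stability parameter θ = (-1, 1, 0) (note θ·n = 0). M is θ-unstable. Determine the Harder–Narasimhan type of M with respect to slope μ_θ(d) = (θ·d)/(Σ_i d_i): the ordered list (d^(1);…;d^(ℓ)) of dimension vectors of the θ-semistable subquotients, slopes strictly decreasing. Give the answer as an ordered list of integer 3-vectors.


Via rank(M_{q-1}∘⋯∘M_p): M ≅ I[1,1], I[1,3], I[2,3].
μ_θ-semistable layers: μ^(1)=1/2; μ^(2)=-1

((0, 2, 2); (2, 0, 0))


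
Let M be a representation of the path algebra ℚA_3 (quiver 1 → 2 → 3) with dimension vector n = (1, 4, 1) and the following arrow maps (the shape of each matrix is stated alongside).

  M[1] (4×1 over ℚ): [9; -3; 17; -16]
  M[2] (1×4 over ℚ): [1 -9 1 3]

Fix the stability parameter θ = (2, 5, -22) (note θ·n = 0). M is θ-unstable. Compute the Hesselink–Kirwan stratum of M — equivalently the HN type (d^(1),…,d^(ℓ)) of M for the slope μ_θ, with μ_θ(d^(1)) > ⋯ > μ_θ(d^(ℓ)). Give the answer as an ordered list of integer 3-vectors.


Interval decomposition of M: I[1,3], I[2,2]^3.
HN type (ℓ=2): μ^(1)=5; μ^(2)=-5

((0, 3, 0); (1, 1, 1))


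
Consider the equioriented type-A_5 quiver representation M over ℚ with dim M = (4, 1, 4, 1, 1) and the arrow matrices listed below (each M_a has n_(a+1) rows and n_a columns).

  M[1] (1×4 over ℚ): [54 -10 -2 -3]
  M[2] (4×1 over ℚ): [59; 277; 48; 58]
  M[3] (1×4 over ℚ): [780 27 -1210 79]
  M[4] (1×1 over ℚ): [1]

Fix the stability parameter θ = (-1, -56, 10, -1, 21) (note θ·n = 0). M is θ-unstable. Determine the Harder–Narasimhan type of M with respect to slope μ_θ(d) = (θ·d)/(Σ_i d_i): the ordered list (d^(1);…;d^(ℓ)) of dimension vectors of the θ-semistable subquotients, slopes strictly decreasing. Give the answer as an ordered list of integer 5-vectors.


Via rank(M_{q-1}∘⋯∘M_p): M ≅ I[1,1]^3, I[1,5], I[3,3]^3.
μ_θ-semistable layers: μ^(1)=21; μ^(2)=10; μ^(3)=9/2; μ^(4)=-1; μ^(5)=-57/2

((0, 0, 0, 0, 1); (0, 0, 3, 0, 0); (0, 0, 1, 1, 0); (3, 0, 0, 0, 0); (1, 1, 0, 0, 0))


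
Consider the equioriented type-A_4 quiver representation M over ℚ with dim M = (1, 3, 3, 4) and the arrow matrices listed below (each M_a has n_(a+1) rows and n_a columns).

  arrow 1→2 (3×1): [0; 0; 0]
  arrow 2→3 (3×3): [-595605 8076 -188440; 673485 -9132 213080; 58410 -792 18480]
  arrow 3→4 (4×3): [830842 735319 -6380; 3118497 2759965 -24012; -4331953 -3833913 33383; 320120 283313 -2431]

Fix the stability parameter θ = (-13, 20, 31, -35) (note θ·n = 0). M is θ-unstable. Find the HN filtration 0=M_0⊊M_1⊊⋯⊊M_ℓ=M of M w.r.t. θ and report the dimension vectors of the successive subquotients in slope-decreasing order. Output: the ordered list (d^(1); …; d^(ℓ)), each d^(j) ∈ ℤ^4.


Interval decomposition of M: I[1,1], I[2,2]^2, I[2,4], I[3,4]^2, I[4,4].
HN type (ℓ=5): μ^(1)=20; μ^(2)=16/3; μ^(3)=-2; μ^(4)=-13; μ^(5)=-35

((0, 2, 0, 0); (0, 1, 1, 1); (0, 0, 2, 2); (1, 0, 0, 0); (0, 0, 0, 1))


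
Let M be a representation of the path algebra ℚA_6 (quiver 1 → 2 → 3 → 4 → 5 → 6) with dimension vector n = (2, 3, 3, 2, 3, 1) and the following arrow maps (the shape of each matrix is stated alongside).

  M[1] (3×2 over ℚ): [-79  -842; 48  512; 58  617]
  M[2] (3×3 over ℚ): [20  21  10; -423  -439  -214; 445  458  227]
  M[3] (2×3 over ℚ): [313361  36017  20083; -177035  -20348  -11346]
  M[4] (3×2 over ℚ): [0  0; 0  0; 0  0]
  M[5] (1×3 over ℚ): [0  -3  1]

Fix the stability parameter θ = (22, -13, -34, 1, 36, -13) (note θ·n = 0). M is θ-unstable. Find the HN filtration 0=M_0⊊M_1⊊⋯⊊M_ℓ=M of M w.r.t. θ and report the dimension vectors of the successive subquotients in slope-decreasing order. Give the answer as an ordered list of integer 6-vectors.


Barcode: M ≅ I[1,4]^2, I[2,3], I[5,5]^2, I[5,6]. HN layers by μ_θ (5 steps, strictly decreasing):
  μ^(1)=36; μ^(2)=23/2; μ^(3)=1; μ^(4)=-25/3; μ^(5)=-47/2

((0, 0, 0, 0, 2, 0); (0, 0, 0, 0, 1, 1); (0, 0, 0, 2, 0, 0); (2, 2, 2, 0, 0, 0); (0, 1, 1, 0, 0, 0))


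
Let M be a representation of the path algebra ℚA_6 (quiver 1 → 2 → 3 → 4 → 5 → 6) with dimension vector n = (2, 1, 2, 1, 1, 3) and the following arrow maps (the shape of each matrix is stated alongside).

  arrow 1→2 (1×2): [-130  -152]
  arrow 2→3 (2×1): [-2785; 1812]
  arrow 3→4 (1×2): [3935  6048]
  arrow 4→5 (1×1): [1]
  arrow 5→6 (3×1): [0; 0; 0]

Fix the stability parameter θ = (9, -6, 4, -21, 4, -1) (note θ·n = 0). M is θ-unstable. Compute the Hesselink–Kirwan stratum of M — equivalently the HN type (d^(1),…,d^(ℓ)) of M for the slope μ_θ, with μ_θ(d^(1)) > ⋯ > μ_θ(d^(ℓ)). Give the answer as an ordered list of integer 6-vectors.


Via rank(M_{q-1}∘⋯∘M_p): M ≅ I[1,1], I[1,5], I[3,3], I[6,6]^3.
μ_θ-semistable layers: μ^(1)=9; μ^(2)=4; μ^(3)=-1; μ^(4)=-7/2

((1, 0, 0, 0, 0, 0); (0, 0, 1, 0, 1, 0); (0, 0, 0, 0, 0, 3); (1, 1, 1, 1, 0, 0))


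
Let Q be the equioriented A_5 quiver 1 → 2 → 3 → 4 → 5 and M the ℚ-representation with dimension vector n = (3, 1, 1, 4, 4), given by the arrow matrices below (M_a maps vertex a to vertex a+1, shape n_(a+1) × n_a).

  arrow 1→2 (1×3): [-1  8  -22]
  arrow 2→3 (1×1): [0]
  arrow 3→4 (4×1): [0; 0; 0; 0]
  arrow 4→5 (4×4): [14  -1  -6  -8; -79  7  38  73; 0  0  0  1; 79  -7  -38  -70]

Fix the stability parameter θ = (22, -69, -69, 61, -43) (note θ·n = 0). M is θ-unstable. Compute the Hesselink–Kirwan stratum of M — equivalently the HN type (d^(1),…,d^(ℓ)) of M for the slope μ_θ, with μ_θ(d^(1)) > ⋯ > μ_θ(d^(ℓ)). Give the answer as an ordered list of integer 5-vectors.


Via rank(M_{q-1}∘⋯∘M_p): M ≅ I[1,1]^2, I[1,2], I[3,3], I[4,4], I[4,5]^3, I[5,5].
μ_θ-semistable layers: μ^(1)=61; μ^(2)=22; μ^(3)=9; μ^(4)=-47/2; μ^(5)=-43; μ^(6)=-69

((0, 0, 0, 1, 0); (2, 0, 0, 0, 0); (0, 0, 0, 3, 3); (1, 1, 0, 0, 0); (0, 0, 0, 0, 1); (0, 0, 1, 0, 0))


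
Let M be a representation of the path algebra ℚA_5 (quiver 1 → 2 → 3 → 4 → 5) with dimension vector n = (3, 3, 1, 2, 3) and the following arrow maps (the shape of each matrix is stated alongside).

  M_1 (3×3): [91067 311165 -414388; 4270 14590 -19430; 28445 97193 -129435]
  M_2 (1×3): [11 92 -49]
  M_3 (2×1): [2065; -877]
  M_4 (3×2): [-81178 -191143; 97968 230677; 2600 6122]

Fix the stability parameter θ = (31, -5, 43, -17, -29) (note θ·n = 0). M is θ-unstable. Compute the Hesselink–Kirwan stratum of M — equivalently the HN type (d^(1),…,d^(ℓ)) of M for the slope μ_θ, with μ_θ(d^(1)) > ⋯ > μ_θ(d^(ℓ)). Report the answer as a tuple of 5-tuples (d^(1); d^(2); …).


Barcode: M ≅ I[1,1], I[1,2], I[1,5], I[2,2], I[4,5], I[5,5]. HN layers by μ_θ (6 steps, strictly decreasing):
  μ^(1)=31; μ^(2)=13; μ^(3)=23/5; μ^(4)=-5; μ^(5)=-23; μ^(6)=-29

((1, 0, 0, 0, 0); (1, 1, 0, 0, 0); (1, 1, 1, 1, 1); (0, 1, 0, 0, 0); (0, 0, 0, 1, 1); (0, 0, 0, 0, 1))


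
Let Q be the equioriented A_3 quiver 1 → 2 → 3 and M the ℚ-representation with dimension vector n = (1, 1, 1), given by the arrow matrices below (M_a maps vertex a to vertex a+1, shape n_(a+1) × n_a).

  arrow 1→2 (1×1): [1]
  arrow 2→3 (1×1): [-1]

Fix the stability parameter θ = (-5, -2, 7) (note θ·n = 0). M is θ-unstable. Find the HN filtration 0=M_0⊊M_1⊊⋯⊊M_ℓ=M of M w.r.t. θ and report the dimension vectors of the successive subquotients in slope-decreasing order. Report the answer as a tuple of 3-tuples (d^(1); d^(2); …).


Interval decomposition of M: I[1,3].
HN type (ℓ=3): μ^(1)=7; μ^(2)=-2; μ^(3)=-5

((0, 0, 1); (0, 1, 0); (1, 0, 0))


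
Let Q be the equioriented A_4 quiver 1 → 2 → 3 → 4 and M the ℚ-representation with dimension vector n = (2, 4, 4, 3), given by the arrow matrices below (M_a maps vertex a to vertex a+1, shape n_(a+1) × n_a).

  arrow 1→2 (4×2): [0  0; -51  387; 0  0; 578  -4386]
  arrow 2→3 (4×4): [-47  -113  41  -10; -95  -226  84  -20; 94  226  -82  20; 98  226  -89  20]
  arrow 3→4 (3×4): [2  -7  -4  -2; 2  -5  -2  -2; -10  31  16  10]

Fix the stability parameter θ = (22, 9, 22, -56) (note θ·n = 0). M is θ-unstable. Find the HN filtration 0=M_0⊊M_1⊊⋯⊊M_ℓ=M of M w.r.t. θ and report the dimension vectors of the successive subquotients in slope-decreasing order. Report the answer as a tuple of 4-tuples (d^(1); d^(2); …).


Via rank(M_{q-1}∘⋯∘M_p): M ≅ I[1,1], I[1,3], I[2,2], I[2,4]^2, I[3,3], I[4,4].
μ_θ-semistable layers: μ^(1)=22; μ^(2)=31/2; μ^(3)=9; μ^(4)=-25/3; μ^(5)=-56

((1, 0, 2, 0); (1, 1, 0, 0); (0, 1, 0, 0); (0, 2, 2, 2); (0, 0, 0, 1))


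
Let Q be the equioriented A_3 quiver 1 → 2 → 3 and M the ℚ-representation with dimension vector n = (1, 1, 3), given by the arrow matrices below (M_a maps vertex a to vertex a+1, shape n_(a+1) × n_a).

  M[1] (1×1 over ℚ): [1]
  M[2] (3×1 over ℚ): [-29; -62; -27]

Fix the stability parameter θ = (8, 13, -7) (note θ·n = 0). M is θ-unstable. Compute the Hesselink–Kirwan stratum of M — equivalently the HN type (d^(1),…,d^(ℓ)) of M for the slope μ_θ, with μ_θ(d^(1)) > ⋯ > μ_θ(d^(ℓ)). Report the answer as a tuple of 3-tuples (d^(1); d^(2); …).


Via rank(M_{q-1}∘⋯∘M_p): M ≅ I[1,3], I[3,3]^2.
μ_θ-semistable layers: μ^(1)=14/3; μ^(2)=-7

((1, 1, 1); (0, 0, 2))


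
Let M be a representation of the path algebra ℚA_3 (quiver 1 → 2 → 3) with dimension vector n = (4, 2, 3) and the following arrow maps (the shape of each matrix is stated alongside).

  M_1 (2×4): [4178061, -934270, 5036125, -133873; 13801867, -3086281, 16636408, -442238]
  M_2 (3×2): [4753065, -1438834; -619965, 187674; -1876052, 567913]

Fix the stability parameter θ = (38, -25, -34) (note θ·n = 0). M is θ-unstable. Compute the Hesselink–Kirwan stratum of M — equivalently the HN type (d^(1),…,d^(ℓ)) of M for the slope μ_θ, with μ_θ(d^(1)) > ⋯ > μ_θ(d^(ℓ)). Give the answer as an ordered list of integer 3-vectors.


Via rank(M_{q-1}∘⋯∘M_p): M ≅ I[1,1]^2, I[1,3]^2, I[3,3].
μ_θ-semistable layers: μ^(1)=38; μ^(2)=-7; μ^(3)=-34

((2, 0, 0); (2, 2, 2); (0, 0, 1))


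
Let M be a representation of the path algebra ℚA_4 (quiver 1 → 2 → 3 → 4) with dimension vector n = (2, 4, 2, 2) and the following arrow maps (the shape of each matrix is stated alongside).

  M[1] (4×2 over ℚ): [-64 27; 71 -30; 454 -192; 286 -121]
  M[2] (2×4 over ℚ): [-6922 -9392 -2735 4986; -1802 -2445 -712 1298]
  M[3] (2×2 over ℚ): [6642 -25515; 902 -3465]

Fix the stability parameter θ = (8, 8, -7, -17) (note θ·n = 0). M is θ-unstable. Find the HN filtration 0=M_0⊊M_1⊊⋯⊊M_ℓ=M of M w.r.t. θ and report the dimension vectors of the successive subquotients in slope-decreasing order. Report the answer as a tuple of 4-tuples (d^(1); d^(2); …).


Barcode: M ≅ I[1,3], I[1,4], I[2,2]^2, I[4,4]. HN layers by μ_θ (4 steps, strictly decreasing):
  μ^(1)=8; μ^(2)=3; μ^(3)=-2; μ^(4)=-17

((0, 2, 0, 0); (1, 1, 1, 0); (1, 1, 1, 1); (0, 0, 0, 1))


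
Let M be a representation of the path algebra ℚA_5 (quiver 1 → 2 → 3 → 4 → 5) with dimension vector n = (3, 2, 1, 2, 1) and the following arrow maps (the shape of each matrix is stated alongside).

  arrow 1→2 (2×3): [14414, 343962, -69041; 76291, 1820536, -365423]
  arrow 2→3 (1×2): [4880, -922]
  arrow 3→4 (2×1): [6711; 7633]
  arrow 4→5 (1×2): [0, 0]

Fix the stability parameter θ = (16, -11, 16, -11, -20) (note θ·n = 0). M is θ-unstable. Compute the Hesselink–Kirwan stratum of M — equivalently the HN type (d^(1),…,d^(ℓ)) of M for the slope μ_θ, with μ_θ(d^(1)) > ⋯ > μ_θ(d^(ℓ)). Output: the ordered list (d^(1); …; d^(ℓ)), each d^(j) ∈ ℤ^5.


Via rank(M_{q-1}∘⋯∘M_p): M ≅ I[1,1], I[1,2], I[1,4], I[4,4], I[5,5].
μ_θ-semistable layers: μ^(1)=16; μ^(2)=5/2; μ^(3)=-11; μ^(4)=-20

((1, 0, 0, 0, 0); (2, 2, 1, 1, 0); (0, 0, 0, 1, 0); (0, 0, 0, 0, 1))


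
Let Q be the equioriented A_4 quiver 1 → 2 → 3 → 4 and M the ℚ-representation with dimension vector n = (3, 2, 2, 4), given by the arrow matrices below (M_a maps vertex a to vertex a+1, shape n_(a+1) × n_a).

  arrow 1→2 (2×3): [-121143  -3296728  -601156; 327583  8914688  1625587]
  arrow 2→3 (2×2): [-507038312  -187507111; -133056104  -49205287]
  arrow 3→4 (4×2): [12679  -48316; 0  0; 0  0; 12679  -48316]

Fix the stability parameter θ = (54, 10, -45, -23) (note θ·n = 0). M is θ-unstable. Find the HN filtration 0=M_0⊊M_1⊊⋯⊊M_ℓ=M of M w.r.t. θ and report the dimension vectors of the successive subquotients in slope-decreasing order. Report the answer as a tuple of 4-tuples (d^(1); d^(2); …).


Barcode: M ≅ I[1,1], I[1,2], I[1,4], I[3,3], I[4,4]^3. HN layers by μ_θ (5 steps, strictly decreasing):
  μ^(1)=54; μ^(2)=32; μ^(3)=-1; μ^(4)=-23; μ^(5)=-45

((1, 0, 0, 0); (1, 1, 0, 0); (1, 1, 1, 1); (0, 0, 0, 3); (0, 0, 1, 0))


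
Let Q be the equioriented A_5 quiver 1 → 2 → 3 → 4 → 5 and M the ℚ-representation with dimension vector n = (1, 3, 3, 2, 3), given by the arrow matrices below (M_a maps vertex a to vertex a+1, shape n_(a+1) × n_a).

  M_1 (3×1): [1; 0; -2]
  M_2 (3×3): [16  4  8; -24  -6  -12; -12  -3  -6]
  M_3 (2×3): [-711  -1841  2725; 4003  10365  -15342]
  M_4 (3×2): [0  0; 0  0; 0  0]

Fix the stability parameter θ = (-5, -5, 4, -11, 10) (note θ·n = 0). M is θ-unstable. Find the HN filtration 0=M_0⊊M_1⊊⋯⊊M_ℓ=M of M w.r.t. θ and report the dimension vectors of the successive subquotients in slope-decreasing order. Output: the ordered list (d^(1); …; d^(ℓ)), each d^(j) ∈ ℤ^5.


Interval decomposition of M: I[1,2], I[2,2], I[2,4], I[3,3], I[3,4], I[5,5]^3.
HN type (ℓ=4): μ^(1)=10; μ^(2)=4; μ^(3)=-7/2; μ^(4)=-5

((0, 0, 0, 0, 3); (0, 0, 1, 0, 0); (0, 0, 2, 2, 0); (1, 3, 0, 0, 0))


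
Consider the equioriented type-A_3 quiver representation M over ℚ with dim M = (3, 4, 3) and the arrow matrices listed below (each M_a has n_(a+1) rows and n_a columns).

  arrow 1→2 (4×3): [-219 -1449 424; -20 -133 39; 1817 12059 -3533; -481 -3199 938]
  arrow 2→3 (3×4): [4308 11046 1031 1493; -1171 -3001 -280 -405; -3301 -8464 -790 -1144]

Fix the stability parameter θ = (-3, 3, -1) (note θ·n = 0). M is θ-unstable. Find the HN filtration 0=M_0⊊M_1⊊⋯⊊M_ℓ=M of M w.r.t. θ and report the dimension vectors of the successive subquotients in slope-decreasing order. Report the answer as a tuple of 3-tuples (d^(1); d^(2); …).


Interval decomposition of M: I[1,3]^3, I[2,2].
HN type (ℓ=3): μ^(1)=3; μ^(2)=1; μ^(3)=-3

((0, 1, 0); (0, 3, 3); (3, 0, 0))


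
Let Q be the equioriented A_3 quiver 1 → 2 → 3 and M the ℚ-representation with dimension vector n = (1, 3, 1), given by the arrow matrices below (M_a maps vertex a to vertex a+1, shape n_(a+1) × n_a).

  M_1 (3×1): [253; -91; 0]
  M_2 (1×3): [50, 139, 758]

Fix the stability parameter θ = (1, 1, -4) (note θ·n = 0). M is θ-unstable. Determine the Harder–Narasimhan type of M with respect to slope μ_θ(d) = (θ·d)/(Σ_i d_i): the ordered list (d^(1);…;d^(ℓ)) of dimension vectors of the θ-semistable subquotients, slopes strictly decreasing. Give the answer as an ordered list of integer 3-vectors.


Barcode: M ≅ I[1,3], I[2,2]^2. HN layers by μ_θ (2 steps, strictly decreasing):
  μ^(1)=1; μ^(2)=-2/3

((0, 2, 0); (1, 1, 1))


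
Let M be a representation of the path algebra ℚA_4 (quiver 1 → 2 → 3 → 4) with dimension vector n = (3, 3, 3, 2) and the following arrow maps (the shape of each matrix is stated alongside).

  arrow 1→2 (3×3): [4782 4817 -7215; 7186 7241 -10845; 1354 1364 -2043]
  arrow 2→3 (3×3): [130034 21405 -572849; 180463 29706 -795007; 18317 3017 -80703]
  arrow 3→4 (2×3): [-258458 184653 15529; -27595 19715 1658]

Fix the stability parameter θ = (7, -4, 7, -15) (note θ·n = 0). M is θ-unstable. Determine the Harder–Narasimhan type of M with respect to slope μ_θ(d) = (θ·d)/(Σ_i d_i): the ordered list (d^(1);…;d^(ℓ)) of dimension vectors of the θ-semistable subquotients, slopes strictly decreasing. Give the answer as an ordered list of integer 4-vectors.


Barcode: M ≅ I[1,1], I[1,4]^2, I[2,3]. HN layers by μ_θ (3 steps, strictly decreasing):
  μ^(1)=7; μ^(2)=-5/4; μ^(3)=-4

((1, 0, 1, 0); (2, 2, 2, 2); (0, 1, 0, 0))
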